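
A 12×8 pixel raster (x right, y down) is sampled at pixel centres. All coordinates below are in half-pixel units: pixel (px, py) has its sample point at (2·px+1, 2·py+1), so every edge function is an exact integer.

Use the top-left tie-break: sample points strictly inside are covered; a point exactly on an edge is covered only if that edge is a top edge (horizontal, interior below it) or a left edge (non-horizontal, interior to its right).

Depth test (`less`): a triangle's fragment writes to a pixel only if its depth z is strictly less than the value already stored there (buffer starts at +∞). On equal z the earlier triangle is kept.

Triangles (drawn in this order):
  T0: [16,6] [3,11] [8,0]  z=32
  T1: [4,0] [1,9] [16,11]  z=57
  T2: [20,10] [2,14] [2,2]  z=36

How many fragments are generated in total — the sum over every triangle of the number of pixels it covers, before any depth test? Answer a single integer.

T0:
  2·area = 118
  edge (16, 6)→(3, 11): d=(-13,5) right/bottom  bias=-1
  edge (3, 11)→(8, 0): d=(5,-11) top-left  bias=+0
  edge (8, 0)→(16, 6): d=(8,6) right/bottom  bias=-1
    (4,0)@(9, 1): e=[100,16,2] → X
    (5,0)@(11, 1): e=[90,38,-10] → .
    (3,1)@(7, 3): e=[84,4,30] → X
    (5,1)@(11, 3): e=[64,48,6] → X
    (6,1)@(13, 3): e=[54,70,-6] → .
    (3,2)@(7, 5): e=[58,14,46] → X
    (6,2)@(13, 5): e=[28,80,10] → X
    (7,2)@(15, 5): e=[18,102,-2] → .
    (2,3)@(5, 7): e=[42,2,74] → X
    (7,3)@(15, 7): e=[-8,112,14] → .
    (2,4)@(5, 9): e=[16,12,90] → X
    (4,4)@(9, 9): e=[-4,56,66] → .
    (1,5)@(3, 11): e=[0,0,118] → .  [on edge]
  covered (15 px):
    . . . . X . . . . . . .
    . . . X X X . . . . . .
    . . . X X X X . . . . .
    . . X X X X X . . . . .
    . . X X . . . . . . . .
    . . . . . . . . . . . .
    . . . . . . . . . . . .
    . . . . . . . . . . . .
T1:
  2·area = 141  (B↔C swapped to make it positive)
  edge (4, 0)→(16, 11): d=(12,11) right/bottom  bias=-1
  edge (16, 11)→(1, 9): d=(-15,-2) top-left  bias=+0
  edge (1, 9)→(4, 0): d=(3,-9) top-left  bias=+0
    (2,0)@(5, 1): e=[1,128,12] → X
    (3,0)@(7, 1): e=[-21,132,30] → .
    (1,1)@(3, 3): e=[47,94,0] → X  [on edge]
    (3,1)@(7, 3): e=[3,102,36] → X
    (4,1)@(9, 3): e=[-19,106,54] → .
    (1,2)@(3, 5): e=[71,64,6] → X
    (4,2)@(9, 5): e=[5,76,60] → X
    (5,2)@(11, 5): e=[-17,80,78] → .
    (1,3)@(3, 7): e=[95,34,12] → X
    (5,3)@(11, 7): e=[7,50,84] → X
    (6,3)@(13, 7): e=[-15,54,102] → .
    (0,4)@(1, 9): e=[141,0,0] → X  [on edge]
  covered (20 px):
    . . X . . . . . . . . .
    . X X X . . . . . . . .
    . X X X X . . . . . . .
    . X X X X X . . . . . .
    X X X X X X X . . . . .
    . . . . . . . . . . . .
    . . . . . . . . . . . .
    . . . . . . . . . . . .
T2:
  2·area = 216
  edge (20, 10)→(2, 14): d=(-18,4) right/bottom  bias=-1
  edge (2, 14)→(2, 2): d=(0,-12) top-left  bias=+0
  edge (2, 2)→(20, 10): d=(18,8) right/bottom  bias=-1
    (1,1)@(3, 3): e=[194,12,10] → X
    (2,1)@(5, 3): e=[186,36,-6] → .
    (1,2)@(3, 5): e=[158,12,46] → X
    (2,2)@(5, 5): e=[150,36,30] → X
    (3,2)@(7, 5): e=[142,60,14] → X
    (4,2)@(9, 5): e=[134,84,-2] → .
    (1,3)@(3, 7): e=[122,12,82] → X
    (4,3)@(9, 7): e=[98,84,34] → X
    (5,3)@(11, 7): e=[90,108,18] → X
    (6,3)@(13, 7): e=[82,132,2] → X
    (7,3)@(15, 7): e=[74,156,-14] → .
    (1,4)@(3, 9): e=[86,12,118] → X
  covered (27 px):
    . . . . . . . . . . . .
    . X . . . . . . . . . .
    . X X X . . . . . . . .
    . X X X X X X . . . . .
    . X X X X X X X X . . .
    . X X X X X X X . . . .
    . X X . . . . . . . . .
    . . . . . . . . . . . .

Final: 62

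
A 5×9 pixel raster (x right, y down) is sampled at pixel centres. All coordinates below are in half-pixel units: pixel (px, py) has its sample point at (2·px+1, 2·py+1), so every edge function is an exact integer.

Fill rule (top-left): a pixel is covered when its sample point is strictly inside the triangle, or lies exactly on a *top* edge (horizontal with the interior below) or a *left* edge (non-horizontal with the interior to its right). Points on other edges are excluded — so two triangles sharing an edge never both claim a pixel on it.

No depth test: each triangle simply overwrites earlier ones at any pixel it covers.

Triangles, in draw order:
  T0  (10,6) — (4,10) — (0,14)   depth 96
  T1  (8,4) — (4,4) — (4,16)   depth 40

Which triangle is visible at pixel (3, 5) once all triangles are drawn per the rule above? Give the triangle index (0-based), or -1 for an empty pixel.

T0:
  2·area = 8  (B↔C swapped to make it positive)
  edge (10, 6)→(0, 14): d=(-10,8) right/bottom  bias=-1
  edge (0, 14)→(4, 10): d=(4,-4) top-left  bias=+0
  edge (4, 10)→(10, 6): d=(6,-4) top-left  bias=+0
    (4,2)@(9, 5): e=[18,0,-10] → ·  [on edge]
    (3,3)@(7, 7): e=[14,0,-6] → ·  [on edge]
    (2,4)@(5, 9): e=[10,0,-2] → ·  [on edge]
    (1,5)@(3, 11): e=[6,0,2] → █  [on edge]
    (2,5)@(5, 11): e=[-10,8,10] → ·
    (0,6)@(1, 13): e=[2,0,6] → █  [on edge]
    (1,6)@(3, 13): e=[-14,8,14] → ·
    (0,7)@(1, 15): e=[-18,8,18] → ·
  covered (2 px):
    · · · · ·
    · · · · ·
    · · · · ·
    · · · · ·
    · · · · ·
    · █ · · ·
    █ · · · ·
    · · · · ·
    · · · · ·
T1:
  2·area = 48  (B↔C swapped to make it positive)
  edge (8, 4)→(4, 16): d=(-4,12) right/bottom  bias=-1
  edge (4, 16)→(4, 4): d=(0,-12) top-left  bias=+0
  edge (4, 4)→(8, 4): d=(4,0) top-left  bias=+0
    (4,0)@(9, 1): e=[0,60,-12] → ·  [on edge]
    (2,2)@(5, 5): e=[32,12,4] → █
    (3,2)@(7, 5): e=[8,36,4] → █
    (4,2)@(9, 5): e=[-16,60,4] → ·
    (2,3)@(5, 7): e=[24,12,12] → █
    (3,3)@(7, 7): e=[0,36,12] → ·  [on edge]
    (2,4)@(5, 9): e=[16,12,20] → █
    (3,4)@(7, 9): e=[-8,36,20] → ·
    (2,5)@(5, 11): e=[8,12,28] → █
    (3,5)@(7, 11): e=[-16,36,28] → ·
    (2,6)@(5, 13): e=[0,12,36] → ·  [on edge]
  covered (5 px):
    · · · · ·
    · · · · ·
    · · █ █ ·
    · · █ · ·
    · · █ · ·
    · · █ · ·
    · · · · ·
    · · · · ·
    · · · · ·

Z-buffer (winner per pixel, '.' = empty):
  . . . . .
  . . . . .
  . . 1 1 .
  . . 1 . .
  . . 1 . .
  . 0 1 . .
  0 . . . .
  . . . . .
  . . . . .

Result: -1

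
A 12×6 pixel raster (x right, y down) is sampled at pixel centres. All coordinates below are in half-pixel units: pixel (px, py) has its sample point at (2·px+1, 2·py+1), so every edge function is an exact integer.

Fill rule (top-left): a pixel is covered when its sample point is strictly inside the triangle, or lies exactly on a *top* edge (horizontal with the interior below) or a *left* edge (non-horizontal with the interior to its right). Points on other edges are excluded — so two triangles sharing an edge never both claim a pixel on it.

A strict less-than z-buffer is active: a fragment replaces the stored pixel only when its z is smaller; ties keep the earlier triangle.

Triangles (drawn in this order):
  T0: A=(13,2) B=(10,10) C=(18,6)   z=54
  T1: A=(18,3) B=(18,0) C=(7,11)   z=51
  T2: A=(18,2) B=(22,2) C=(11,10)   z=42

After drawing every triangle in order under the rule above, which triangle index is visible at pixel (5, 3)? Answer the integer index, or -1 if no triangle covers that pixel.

T0:
  2·area = 52  (B↔C swapped to make it positive)
  edge (13, 2)→(18, 6): d=(5,4) right/bottom  bias=-1
  edge (18, 6)→(10, 10): d=(-8,4) right/bottom  bias=-1
  edge (10, 10)→(13, 2): d=(3,-8) top-left  bias=+0
    (6,1)@(13, 3): e=[5,44,3] → X
    (7,1)@(15, 3): e=[-3,36,19] → .
    (6,2)@(13, 5): e=[15,28,9] → X
    (7,2)@(15, 5): e=[7,20,25] → X
    (8,2)@(17, 5): e=[-1,12,41] → .
    (6,3)@(13, 7): e=[25,12,15] → X
    (8,3)@(17, 7): e=[9,-4,47] → .
    (5,4)@(11, 9): e=[43,4,5] → X
    (6,4)@(13, 9): e=[35,-4,21] → .
    (7,4)@(15, 9): e=[27,-12,37] → .
    (5,5)@(11, 11): e=[53,-12,11] → .
  covered (6 px):
    . . . . . . . . . . . .
    . . . . . . X . . . . .
    . . . . . . X X . . . .
    . . . . . . X X . . . .
    . . . . . X . . . . . .
    . . . . . . . . . . . .
T1:
  2·area = 33  (B↔C swapped to make it positive)
  edge (18, 3)→(7, 11): d=(-11,8) right/bottom  bias=-1
  edge (7, 11)→(18, 0): d=(11,-11) top-left  bias=+0
  edge (18, 0)→(18, 3): d=(0,3) right/bottom  bias=-1
    (8,0)@(17, 1): e=[30,0,3] → X  [on edge]
    (9,0)@(19, 1): e=[14,22,-3] → .
    (7,1)@(15, 3): e=[24,0,9] → X  [on edge]
    (9,1)@(19, 3): e=[-8,44,-3] → .
    (6,2)@(13, 5): e=[18,0,15] → X  [on edge]
    (8,2)@(17, 5): e=[-14,44,3] → .
    (5,3)@(11, 7): e=[12,0,21] → X  [on edge]
    (6,3)@(13, 7): e=[-4,22,15] → .
    (7,3)@(15, 7): e=[-20,44,9] → .
    (4,4)@(9, 9): e=[6,0,27] → X  [on edge]
    (5,4)@(11, 9): e=[-10,22,21] → .
    (3,5)@(7, 11): e=[0,0,33] → .  [on edge]
  covered (7 px):
    . . . . . . . . X . . .
    . . . . . . . X X . . .
    . . . . . . X X . . . .
    . . . . . X . . . . . .
    . . . . X . . . . . . .
    . . . . . . . . . . . .
T2:
  2·area = 32
  edge (18, 2)→(22, 2): d=(4,0) top-left  bias=+0
  edge (22, 2)→(11, 10): d=(-11,8) right/bottom  bias=-1
  edge (11, 10)→(18, 2): d=(7,-8) top-left  bias=+0
    (9,1)@(19, 3): e=[4,13,15] → X
    (10,1)@(21, 3): e=[4,-3,31] → .
    (8,2)@(17, 5): e=[12,7,13] → X
    (9,2)@(19, 5): e=[12,-9,29] → .
    (7,3)@(15, 7): e=[20,1,11] → X
    (8,3)@(17, 7): e=[20,-15,27] → .
    (7,4)@(15, 9): e=[28,-21,25] → .
  covered (3 px):
    . . . . . . . . . . . .
    . . . . . . . . . X . .
    . . . . . . . . X . . .
    . . . . . . . X . . . .
    . . . . . . . . . . . .
    . . . . . . . . . . . .

Z-buffer (winner per pixel, '.' = empty):
  . . . . . . . . 1 . . .
  . . . . . . 0 1 1 2 . .
  . . . . . . 1 1 2 . . .
  . . . . . 1 0 2 . . . .
  . . . . 1 0 . . . . . .
  . . . . . . . . . . . .

Result: 1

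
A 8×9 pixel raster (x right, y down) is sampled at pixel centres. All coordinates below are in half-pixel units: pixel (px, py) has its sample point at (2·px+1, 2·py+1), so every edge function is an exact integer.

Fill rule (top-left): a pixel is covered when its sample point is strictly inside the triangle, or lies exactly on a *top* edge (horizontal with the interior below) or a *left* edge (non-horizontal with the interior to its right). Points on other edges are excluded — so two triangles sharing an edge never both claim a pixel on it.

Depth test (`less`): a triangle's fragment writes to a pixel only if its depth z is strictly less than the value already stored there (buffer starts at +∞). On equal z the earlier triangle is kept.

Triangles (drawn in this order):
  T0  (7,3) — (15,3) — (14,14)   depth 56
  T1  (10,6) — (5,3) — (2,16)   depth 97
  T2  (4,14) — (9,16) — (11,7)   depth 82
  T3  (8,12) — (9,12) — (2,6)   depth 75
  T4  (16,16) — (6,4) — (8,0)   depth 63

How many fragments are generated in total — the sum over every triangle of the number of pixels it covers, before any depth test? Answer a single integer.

T0:
  2·area = 88
  edge (7, 3)→(15, 3): d=(8,0) top-left  bias=+0
  edge (15, 3)→(14, 14): d=(-1,11) right/bottom  bias=-1
  edge (14, 14)→(7, 3): d=(-7,-11) top-left  bias=+0
    (0,1)@(1, 3): e=[0,154,-66] → ·  [on edge]
    (1,1)@(3, 3): e=[0,132,-44] → ·  [on edge]
    (2,1)@(5, 3): e=[0,110,-22] → ·  [on edge]
    (3,1)@(7, 3): e=[0,88,0] → #  [on edge]
    (4,1)@(9, 3): e=[0,66,22] → #  [on edge]
    (5,1)@(11, 3): e=[0,44,44] → #  [on edge]
    (6,1)@(13, 3): e=[0,22,66] → #  [on edge]
    (7,1)@(15, 3): e=[0,0,88] → ·  [on edge]
    (3,2)@(7, 5): e=[16,86,-14] → ·
    (4,2)@(9, 5): e=[16,64,8] → #
    (7,2)@(15, 5): e=[16,-2,74] → ·
    (4,3)@(9, 7): e=[32,62,-6] → ·
  covered (12 px):
    · · · · · · · ·
    · · · # # # # ·
    · · · · # # # ·
    · · · · · # # ·
    · · · · · # # ·
    · · · · · · # ·
    · · · · · · · ·
    · · · · · · · ·
    · · · · · · · ·
T1:
  2·area = 74  (B↔C swapped to make it positive)
  edge (10, 6)→(2, 16): d=(-8,10) right/bottom  bias=-1
  edge (2, 16)→(5, 3): d=(3,-13) top-left  bias=+0
  edge (5, 3)→(10, 6): d=(5,3) right/bottom  bias=-1
    (2,1)@(5, 3): e=[74,0,0] → ·  [on edge]
    (2,2)@(5, 5): e=[58,6,10] → #
    (3,2)@(7, 5): e=[38,32,4] → #
    (4,2)@(9, 5): e=[18,58,-2] → ·
    (2,3)@(5, 7): e=[42,12,20] → #
    (4,3)@(9, 7): e=[2,64,8] → #
    (5,3)@(11, 7): e=[-18,90,2] → ·
    (2,4)@(5, 9): e=[26,18,30] → #
    (4,4)@(9, 9): e=[-14,70,18] → ·
    (7,4)@(15, 9): e=[-74,148,0] → ·  [on edge]
    (2,5)@(5, 11): e=[10,24,40] → #
    (3,5)@(7, 11): e=[-10,50,34] → ·
  covered (9 px):
    · · · · · · · ·
    · · · · · · · ·
    · · # # · · · ·
    · · # # # · · ·
    · · # # · · · ·
    · · # · · · · ·
    · # · · · · · ·
    · · · · · · · ·
    · · · · · · · ·
T2:
  2·area = 49  (B↔C swapped to make it positive)
  edge (4, 14)→(11, 7): d=(7,-7) top-left  bias=+0
  edge (11, 7)→(9, 16): d=(-2,9) right/bottom  bias=-1
  edge (9, 16)→(4, 14): d=(-5,-2) top-left  bias=+0
    (7,1)@(15, 3): e=[0,-28,77] → ·  [on edge]
    (6,2)@(13, 5): e=[0,-14,63] → ·  [on edge]
    (5,3)@(11, 7): e=[0,0,49] → ·  [on edge]
    (4,4)@(9, 9): e=[0,14,35] → #  [on edge]
    (5,4)@(11, 9): e=[14,-4,39] → ·
    (3,5)@(7, 11): e=[0,28,21] → #  [on edge]
    (5,5)@(11, 11): e=[28,-8,29] → ·
    (2,6)@(5, 13): e=[0,42,7] → #  [on edge]
    (5,6)@(11, 13): e=[42,-12,19] → ·
    (1,7)@(3, 15): e=[0,56,-7] → ·  [on edge]
    (2,7)@(5, 15): e=[14,38,-3] → ·
    (3,7)@(7, 15): e=[28,20,1] → #
    (0,8)@(1, 17): e=[0,70,-21] → ·  [on edge]
  covered (8 px):
    · · · · · · · ·
    · · · · · · · ·
    · · · · · · · ·
    · · · · · · · ·
    · · · · # · · ·
    · · · # # · · ·
    · · # # # · · ·
    · · · # # · · ·
    · · · · · · · ·
T3:
  2·area = 6  (B↔C swapped to make it positive)
  edge (8, 12)→(2, 6): d=(-6,-6) top-left  bias=+0
  edge (2, 6)→(9, 12): d=(7,6) right/bottom  bias=-1
  edge (9, 12)→(8, 12): d=(-1,0) right/bottom  bias=-1
    (0,2)@(1, 5): e=[0,-1,7] → ·  [on edge]
    (1,3)@(3, 7): e=[0,1,5] → #  [on edge]
    (2,3)@(5, 7): e=[12,-11,5] → ·
    (1,4)@(3, 9): e=[-12,15,3] → ·
    (2,4)@(5, 9): e=[0,3,3] → #  [on edge]
    (3,4)@(7, 9): e=[12,-9,3] → ·
    (2,5)@(5, 11): e=[-12,17,1] → ·
    (3,5)@(7, 11): e=[0,5,1] → #  [on edge]
    (4,5)@(9, 11): e=[12,-7,1] → ·
    (3,6)@(7, 13): e=[-12,19,-1] → ·
    (4,6)@(9, 13): e=[0,7,-1] → ·  [on edge]
    (5,7)@(11, 15): e=[0,9,-3] → ·  [on edge]
    (6,8)@(13, 17): e=[0,11,-5] → ·  [on edge]
  covered (3 px):
    · · · · · · · ·
    · · · · · · · ·
    · · · · · · · ·
    · # · · · · · ·
    · · # · · · · ·
    · · · # · · · ·
    · · · · · · · ·
    · · · · · · · ·
    · · · · · · · ·
T4:
  2·area = 64
  edge (16, 16)→(6, 4): d=(-10,-12) top-left  bias=+0
  edge (6, 4)→(8, 0): d=(2,-4) top-left  bias=+0
  edge (8, 0)→(16, 16): d=(8,16) right/bottom  bias=-1
    (3,1)@(7, 3): e=[22,2,40] → #
    (4,1)@(9, 3): e=[46,10,8] → #
    (5,1)@(11, 3): e=[70,18,-24] → ·
    (3,2)@(7, 5): e=[2,6,56] → #
    (5,2)@(11, 5): e=[50,22,-8] → ·
    (3,3)@(7, 7): e=[-18,10,72] → ·
    (4,3)@(9, 7): e=[6,18,40] → #
    (5,3)@(11, 7): e=[30,26,8] → #
    (6,3)@(13, 7): e=[54,34,-24] → ·
    (4,4)@(9, 9): e=[-14,22,56] → ·
    (5,4)@(11, 9): e=[10,30,24] → #
    (6,4)@(13, 9): e=[34,38,-8] → ·
  covered (8 px):
    · · · · · · · ·
    · · · # # · · ·
    · · · # # · · ·
    · · · · # # · ·
    · · · · · # · ·
    · · · · · · # ·
    · · · · · · · ·
    · · · · · · · ·
    · · · · · · · ·

Final: 40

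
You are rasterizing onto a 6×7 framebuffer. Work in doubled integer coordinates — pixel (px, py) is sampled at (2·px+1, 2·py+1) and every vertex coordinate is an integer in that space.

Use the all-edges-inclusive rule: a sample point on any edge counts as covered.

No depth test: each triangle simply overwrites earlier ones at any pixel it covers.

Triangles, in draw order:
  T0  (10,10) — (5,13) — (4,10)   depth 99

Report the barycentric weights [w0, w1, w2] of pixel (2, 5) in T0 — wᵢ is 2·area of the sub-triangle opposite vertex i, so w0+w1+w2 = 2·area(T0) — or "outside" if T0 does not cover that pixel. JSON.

T0:
  2·area = 18
  edge (10, 10)→(5, 13): d=(-5,3) inclusive
  edge (5, 13)→(4, 10): d=(-1,-3) inclusive
  edge (4, 10)→(10, 10): d=(6,0) inclusive
    (0,0)@(1, 1): e=[72,0,-54] → ·  [on edge]
    (1,3)@(3, 7): e=[36,0,-18] → ·  [on edge]
    (2,5)@(5, 11): e=[10,2,6] → █
    (3,5)@(7, 11): e=[4,8,6] → █
    (4,5)@(9, 11): e=[-2,14,6] → ·
    (2,6)@(5, 13): e=[0,0,18] → █  [on edge]
    (3,6)@(7, 13): e=[-6,6,18] → ·
  covered (3 px):
    · · · · · ·
    · · · · · ·
    · · · · · ·
    · · · · · ·
    · · · · · ·
    · · █ █ · ·
    · · █ · · ·

Result: [2,6,10]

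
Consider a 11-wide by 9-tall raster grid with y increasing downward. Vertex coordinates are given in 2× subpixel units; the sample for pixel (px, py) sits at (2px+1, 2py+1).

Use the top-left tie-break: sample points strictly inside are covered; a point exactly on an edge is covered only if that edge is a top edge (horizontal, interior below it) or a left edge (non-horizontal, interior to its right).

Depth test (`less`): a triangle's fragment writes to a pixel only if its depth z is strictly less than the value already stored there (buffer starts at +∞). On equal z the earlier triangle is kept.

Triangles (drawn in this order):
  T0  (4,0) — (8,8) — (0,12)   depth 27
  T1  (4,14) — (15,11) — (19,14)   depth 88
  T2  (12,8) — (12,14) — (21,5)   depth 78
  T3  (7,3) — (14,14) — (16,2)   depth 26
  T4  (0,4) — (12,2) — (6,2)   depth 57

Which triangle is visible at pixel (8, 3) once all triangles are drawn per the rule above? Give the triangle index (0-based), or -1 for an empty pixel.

T0:
  2·area = 80
  edge (4, 0)→(8, 8): d=(4,8) right/bottom  bias=-1
  edge (8, 8)→(0, 12): d=(-8,4) right/bottom  bias=-1
  edge (0, 12)→(4, 0): d=(4,-12) top-left  bias=+0
    (1,1)@(3, 3): e=[20,60,0] → #  [on edge]
    (2,1)@(5, 3): e=[4,52,24] → #
    (3,1)@(7, 3): e=[-12,44,48] → ·
    (1,2)@(3, 5): e=[28,44,8] → #
    (3,2)@(7, 5): e=[-4,28,56] → ·
    (1,3)@(3, 7): e=[36,28,16] → #
    (3,3)@(7, 7): e=[4,12,64] → #
    (4,3)@(9, 7): e=[-12,4,88] → ·
    (0,4)@(1, 9): e=[60,20,0] → #  [on edge]
    (3,4)@(7, 9): e=[12,-4,72] → ·
    (0,5)@(1, 11): e=[68,4,8] → #
    (1,5)@(3, 11): e=[52,-4,32] → ·
  covered (11 px):
    · · · · · · · · · · ·
    · # # · · · · · · · ·
    · # # · · · · · · · ·
    · # # # · · · · · · ·
    # # # · · · · · · · ·
    # · · · · · · · · · ·
    · · · · · · · · · · ·
    · · · · · · · · · · ·
    · · · · · · · · · · ·
T1:
  2·area = 45
  edge (4, 14)→(15, 11): d=(11,-3) top-left  bias=+0
  edge (15, 11)→(19, 14): d=(4,3) right/bottom  bias=-1
  edge (19, 14)→(4, 14): d=(-15,0) right/bottom  bias=-1
    (3,2)@(7, 5): e=[-90,0,135] → ·  [on edge]
    (7,5)@(15, 11): e=[0,0,45] → ·  [on edge]
    (4,6)@(9, 13): e=[4,26,15] → #
    (5,6)@(11, 13): e=[10,20,15] → #
    (6,6)@(13, 13): e=[16,14,15] → #
    (7,6)@(15, 13): e=[22,8,15] → #
    (8,6)@(17, 13): e=[28,2,15] → #
    (9,6)@(19, 13): e=[34,-4,15] → ·
    (4,7)@(9, 15): e=[26,34,-15] → ·
    (5,7)@(11, 15): e=[32,28,-15] → ·
    (6,7)@(13, 15): e=[38,22,-15] → ·
    (7,7)@(15, 15): e=[44,16,-15] → ·
  covered (5 px):
    · · · · · · · · · · ·
    · · · · · · · · · · ·
    · · · · · · · · · · ·
    · · · · · · · · · · ·
    · · · · · · · · · · ·
    · · · · · · · · · · ·
    · · · · # # # # # · ·
    · · · · · · · · · · ·
    · · · · · · · · · · ·
T2:
  2·area = 54  (B↔C swapped to make it positive)
  edge (12, 8)→(21, 5): d=(9,-3) top-left  bias=+0
  edge (21, 5)→(12, 14): d=(-9,9) right/bottom  bias=-1
  edge (12, 14)→(12, 8): d=(0,-6) top-left  bias=+0
    (10,2)@(21, 5): e=[0,0,54] → ·  [on edge]
    (7,3)@(15, 7): e=[0,36,18] → #  [on edge]
    (8,3)@(17, 7): e=[6,18,30] → #
    (9,3)@(19, 7): e=[12,0,42] → ·  [on edge]
    (4,4)@(9, 9): e=[0,72,-18] → ·  [on edge]
    (6,4)@(13, 9): e=[12,36,6] → #
    (8,4)@(17, 9): e=[24,0,30] → ·  [on edge]
    (1,5)@(3, 11): e=[0,108,-54] → ·  [on edge]
    (6,5)@(13, 11): e=[30,18,6] → #
    (7,5)@(15, 11): e=[36,0,18] → ·  [on edge]
    (6,6)@(13, 13): e=[48,0,6] → ·  [on edge]
    (5,7)@(11, 15): e=[60,0,-6] → ·  [on edge]
    (4,8)@(9, 17): e=[72,0,-18] → ·  [on edge]
  covered (5 px):
    · · · · · · · · · · ·
    · · · · · · · · · · ·
    · · · · · · · · · · ·
    · · · · · · · # # · ·
    · · · · · · # # · · ·
    · · · · · · # · · · ·
    · · · · · · · · · · ·
    · · · · · · · · · · ·
    · · · · · · · · · · ·
T3:
  2·area = 106  (B↔C swapped to make it positive)
  edge (7, 3)→(16, 2): d=(9,-1) top-left  bias=+0
  edge (16, 2)→(14, 14): d=(-2,12) right/bottom  bias=-1
  edge (14, 14)→(7, 3): d=(-7,-11) top-left  bias=+0
    (3,1)@(7, 3): e=[0,106,0] → #  [on edge]
    (4,1)@(9, 3): e=[2,82,22] → #
    (5,1)@(11, 3): e=[4,58,44] → #
    (6,1)@(13, 3): e=[6,34,66] → #
    (7,1)@(15, 3): e=[8,10,88] → #
    (8,1)@(17, 3): e=[10,-14,110] → ·
    (3,2)@(7, 5): e=[18,102,-14] → ·
    (4,2)@(9, 5): e=[20,78,8] → #
    (8,2)@(17, 5): e=[28,-18,96] → ·
    (4,3)@(9, 7): e=[38,74,-6] → ·
    (5,3)@(11, 7): e=[40,50,16] → #
    (8,3)@(17, 7): e=[46,-22,82] → ·
  covered (15 px):
    · · · · · · · · · · ·
    · · · # # # # # · · ·
    · · · · # # # # · · ·
    · · · · · # # # · · ·
    · · · · · # # · · · ·
    · · · · · · # · · · ·
    · · · · · · · · · · ·
    · · · · · · · · · · ·
    · · · · · · · · · · ·
T4:
  2·area = 12  (B↔C swapped to make it positive)
  edge (0, 4)→(6, 2): d=(6,-2) top-left  bias=+0
  edge (6, 2)→(12, 2): d=(6,0) top-left  bias=+0
  edge (12, 2)→(0, 4): d=(-12,2) right/bottom  bias=-1
    (4,0)@(9, 1): e=[0,-6,18] → ·  [on edge]
    (1,1)@(3, 3): e=[0,6,6] → #  [on edge]
    (2,1)@(5, 3): e=[4,6,2] → #
    (3,1)@(7, 3): e=[8,6,-2] → ·
    (1,2)@(3, 5): e=[12,18,-18] → ·
    (2,2)@(5, 5): e=[16,18,-22] → ·
  covered (2 px):
    · · · · · · · · · · ·
    · # # · · · · · · · ·
    · · · · · · · · · · ·
    · · · · · · · · · · ·
    · · · · · · · · · · ·
    · · · · · · · · · · ·
    · · · · · · · · · · ·
    · · · · · · · · · · ·
    · · · · · · · · · · ·

Z-buffer (winner per pixel, '.' = empty):
  . . . . . . . . . . .
  . 0 0 3 3 3 3 3 . . .
  . 0 0 . 3 3 3 3 . . .
  . 0 0 0 . 3 3 3 2 . .
  0 0 0 . . 3 3 2 . . .
  0 . . . . . 3 . . . .
  . . . . 1 1 1 1 1 . .
  . . . . . . . . . . .
  . . . . . . . . . . .

Final: 2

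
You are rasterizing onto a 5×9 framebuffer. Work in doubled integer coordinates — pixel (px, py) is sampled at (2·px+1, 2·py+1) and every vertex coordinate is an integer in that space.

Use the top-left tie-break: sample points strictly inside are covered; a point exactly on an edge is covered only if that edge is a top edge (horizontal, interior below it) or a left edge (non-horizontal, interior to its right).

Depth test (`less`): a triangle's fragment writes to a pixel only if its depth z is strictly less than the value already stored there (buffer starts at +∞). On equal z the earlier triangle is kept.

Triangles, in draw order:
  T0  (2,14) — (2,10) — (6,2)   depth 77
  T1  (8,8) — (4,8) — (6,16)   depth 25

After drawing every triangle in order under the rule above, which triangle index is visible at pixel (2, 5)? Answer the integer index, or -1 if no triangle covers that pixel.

T0:
  2·area = 16
  edge (2, 14)→(2, 10): d=(0,-4) top-left  bias=+0
  edge (2, 10)→(6, 2): d=(4,-8) top-left  bias=+0
  edge (6, 2)→(2, 14): d=(-4,12) right/bottom  bias=-1
    (2,2)@(5, 5): e=[12,4,0] → .  [on edge]
    (1,4)@(3, 9): e=[4,4,8] → X
    (2,4)@(5, 9): e=[12,20,-16] → .
    (1,5)@(3, 11): e=[4,12,0] → .  [on edge]
    (0,8)@(1, 17): e=[-4,20,0] → .  [on edge]
  covered (1 px):
    . . . . .
    . . . . .
    . . . . .
    . . . . .
    . X . . .
    . . . . .
    . . . . .
    . . . . .
    . . . . .
T1:
  2·area = 32  (B↔C swapped to make it positive)
  edge (8, 8)→(6, 16): d=(-2,8) right/bottom  bias=-1
  edge (6, 16)→(4, 8): d=(-2,-8) top-left  bias=+0
  edge (4, 8)→(8, 8): d=(4,0) top-left  bias=+0
    (2,4)@(5, 9): e=[22,6,4] → X
    (3,4)@(7, 9): e=[6,22,4] → X
    (4,4)@(9, 9): e=[-10,38,4] → .
    (2,5)@(5, 11): e=[18,2,12] → X
    (4,5)@(9, 11): e=[-14,34,12] → .
    (2,6)@(5, 13): e=[14,-2,20] → .
    (3,6)@(7, 13): e=[-2,14,20] → .
  covered (4 px):
    . . . . .
    . . . . .
    . . . . .
    . . . . .
    . . X X .
    . . X X .
    . . . . .
    . . . . .
    . . . . .

Z-buffer (winner per pixel, '.' = empty):
  . . . . .
  . . . . .
  . . . . .
  . . . . .
  . 0 1 1 .
  . . 1 1 .
  . . . . .
  . . . . .
  . . . . .

Result: 1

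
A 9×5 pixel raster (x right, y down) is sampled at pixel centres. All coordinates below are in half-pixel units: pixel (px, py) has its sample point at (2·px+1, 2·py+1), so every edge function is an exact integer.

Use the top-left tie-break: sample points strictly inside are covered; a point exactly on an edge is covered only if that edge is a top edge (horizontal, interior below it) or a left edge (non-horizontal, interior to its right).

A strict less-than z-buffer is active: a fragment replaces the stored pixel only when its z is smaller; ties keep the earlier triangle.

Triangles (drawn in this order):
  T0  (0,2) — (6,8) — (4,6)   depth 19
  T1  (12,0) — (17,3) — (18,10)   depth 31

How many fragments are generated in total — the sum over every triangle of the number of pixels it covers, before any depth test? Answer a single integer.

T0:
  degenerate (2·area = 0) — covers nothing
T1:
  2·area = 32
  edge (12, 0)→(17, 3): d=(5,3) right/bottom  bias=-1
  edge (17, 3)→(18, 10): d=(1,7) right/bottom  bias=-1
  edge (18, 10)→(12, 0): d=(-6,-10) top-left  bias=+0
    (6,0)@(13, 1): e=[2,26,4] → #
    (7,0)@(15, 1): e=[-4,12,24] → ·
    (6,1)@(13, 3): e=[12,28,-8] → ·
    (7,1)@(15, 3): e=[6,14,12] → #
    (8,1)@(17, 3): e=[0,0,32] → ·  [on edge]
    (7,2)@(15, 5): e=[16,16,0] → #  [on edge]
    (8,2)@(17, 5): e=[10,2,20] → #
    (7,3)@(15, 7): e=[26,18,-12] → ·
    (8,3)@(17, 7): e=[20,4,8] → #
    (8,4)@(17, 9): e=[30,6,-4] → ·
  covered (5 px):
    · · · · · · # · ·
    · · · · · · · # ·
    · · · · · · · # #
    · · · · · · · · #
    · · · · · · · · ·

Answer: 5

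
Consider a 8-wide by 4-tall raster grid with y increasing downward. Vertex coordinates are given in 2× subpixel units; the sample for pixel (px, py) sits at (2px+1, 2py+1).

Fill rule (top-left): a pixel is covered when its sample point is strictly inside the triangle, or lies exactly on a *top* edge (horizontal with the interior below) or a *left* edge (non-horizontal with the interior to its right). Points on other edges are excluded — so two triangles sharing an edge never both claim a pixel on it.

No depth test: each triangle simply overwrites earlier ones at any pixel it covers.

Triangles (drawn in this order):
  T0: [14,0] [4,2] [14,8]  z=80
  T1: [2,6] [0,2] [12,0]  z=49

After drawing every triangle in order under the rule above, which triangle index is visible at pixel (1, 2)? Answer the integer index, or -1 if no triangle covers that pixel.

T0:
  2·area = 80  (B↔C swapped to make it positive)
  edge (14, 0)→(14, 8): d=(0,8) right/bottom  bias=-1
  edge (14, 8)→(4, 2): d=(-10,-6) top-left  bias=+0
  edge (4, 2)→(14, 0): d=(10,-2) top-left  bias=+0
    (4,0)@(9, 1): e=[40,40,0] → #  [on edge]
    (5,0)@(11, 1): e=[24,52,4] → #
    (6,0)@(13, 1): e=[8,64,8] → #
    (7,0)@(15, 1): e=[-8,76,12] → ·
    (3,1)@(7, 3): e=[56,8,16] → #
    (7,1)@(15, 3): e=[-8,56,32] → ·
    (3,2)@(7, 5): e=[56,-12,36] → ·
    (4,2)@(9, 5): e=[40,0,40] → #  [on edge]
    (7,2)@(15, 5): e=[-8,36,52] → ·
    (4,3)@(9, 7): e=[40,-20,60] → ·
    (5,3)@(11, 7): e=[24,-8,64] → ·
    (6,3)@(13, 7): e=[8,4,68] → #
  covered (11 px):
    · · · · # # # ·
    · · · # # # # ·
    · · · · # # # ·
    · · · · · · # ·
T1:
  2·area = 52
  edge (2, 6)→(0, 2): d=(-2,-4) top-left  bias=+0
  edge (0, 2)→(12, 0): d=(12,-2) top-left  bias=+0
  edge (12, 0)→(2, 6): d=(-10,6) right/bottom  bias=-1
    (3,0)@(7, 1): e=[30,2,20] → #
    (4,0)@(9, 1): e=[38,6,8] → #
    (5,0)@(11, 1): e=[46,10,-4] → ·
    (0,1)@(1, 3): e=[2,14,36] → #
    (1,1)@(3, 3): e=[10,18,24] → #
    (2,1)@(5, 3): e=[18,22,12] → #
    (3,1)@(7, 3): e=[26,26,0] → ·  [on edge]
    (4,1)@(9, 3): e=[34,30,-12] → ·
    (0,2)@(1, 5): e=[-2,38,16] → ·
    (1,2)@(3, 5): e=[6,42,4] → #
    (2,2)@(5, 5): e=[14,46,-8] → ·
    (1,3)@(3, 7): e=[2,66,-16] → ·
  covered (6 px):
    · · · # # · · ·
    # # # · · · · ·
    · # · · · · · ·
    · · · · · · · ·

Z-buffer (winner per pixel, '.' = empty):
  . . . 1 1 0 0 .
  1 1 1 0 0 0 0 .
  . 1 . . 0 0 0 .
  . . . . . . 0 .

Answer: 1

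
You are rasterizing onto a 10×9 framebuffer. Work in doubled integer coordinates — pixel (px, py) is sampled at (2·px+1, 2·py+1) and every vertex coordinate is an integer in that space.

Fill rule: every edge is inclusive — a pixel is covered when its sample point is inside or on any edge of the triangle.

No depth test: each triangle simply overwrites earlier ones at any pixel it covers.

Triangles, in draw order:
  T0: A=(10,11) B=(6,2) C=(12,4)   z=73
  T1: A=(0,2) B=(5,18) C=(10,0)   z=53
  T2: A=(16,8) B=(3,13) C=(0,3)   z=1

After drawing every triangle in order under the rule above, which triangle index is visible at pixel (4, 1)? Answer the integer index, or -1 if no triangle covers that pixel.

T0:
  2·area = 46
  edge (10, 11)→(6, 2): d=(-4,-9) inclusive
  edge (6, 2)→(12, 4): d=(6,2) inclusive
  edge (12, 4)→(10, 11): d=(-2,7) inclusive
    (1,0)@(3, 1): e=[-23,0,69] → ·  [on edge]
    (3,1)@(7, 3): e=[5,4,37] → █
    (4,1)@(9, 3): e=[23,0,23] → █  [on edge]
    (5,1)@(11, 3): e=[41,-4,9] → ·
    (3,2)@(7, 5): e=[-3,16,33] → ·
    (4,2)@(9, 5): e=[15,12,19] → █
    (5,2)@(11, 5): e=[33,8,5] → █
    (6,2)@(13, 5): e=[51,4,-9] → ·
    (7,2)@(15, 5): e=[69,0,-23] → ·  [on edge]
    (4,3)@(9, 7): e=[7,24,15] → █
    (6,3)@(13, 7): e=[43,16,-13] → ·
    (4,4)@(9, 9): e=[-1,36,11] → ·
  covered (6 px):
    · · · · · · · · · ·
    · · · █ █ · · · · ·
    · · · · █ █ · · · ·
    · · · · █ █ · · · ·
    · · · · · · · · · ·
    · · · · · · · · · ·
    · · · · · · · · · ·
    · · · · · · · · · ·
    · · · · · · · · · ·
T1:
  2·area = 170  (B↔C swapped to make it positive)
  edge (0, 2)→(10, 0): d=(10,-2) inclusive
  edge (10, 0)→(5, 18): d=(-5,18) inclusive
  edge (5, 18)→(0, 2): d=(-5,-16) inclusive
    (2,0)@(5, 1): e=[0,85,85] → █  [on edge]
    (3,0)@(7, 1): e=[4,49,117] → █
    (4,0)@(9, 1): e=[8,13,149] → █
    (5,0)@(11, 1): e=[12,-23,181] → ·
    (0,1)@(1, 3): e=[12,147,11] → █
    (1,1)@(3, 3): e=[16,111,43] → █
    (5,1)@(11, 3): e=[32,-33,171] → ·
    (0,2)@(1, 5): e=[32,137,1] → █
    (4,2)@(9, 5): e=[48,-7,129] → ·
    (0,3)@(1, 7): e=[52,127,-9] → ·
    (1,3)@(3, 7): e=[56,91,23] → █
    (4,3)@(9, 7): e=[68,-17,119] → ·
  covered (23 px):
    · · █ █ █ · · · · ·
    █ █ █ █ █ · · · · ·
    █ █ █ █ · · · · · ·
    · █ █ █ · · · · · ·
    · █ █ █ · · · · · ·
    · █ █ · · · · · · ·
    · · █ · · · · · · ·
    · · █ · · · · · · ·
    · · █ · · · · · · ·
T2:
  2·area = 145
  edge (16, 8)→(3, 13): d=(-13,5) inclusive
  edge (3, 13)→(0, 3): d=(-3,-10) inclusive
  edge (0, 3)→(16, 8): d=(16,5) inclusive
    (0,2)@(1, 5): e=[114,4,27] → █
    (1,2)@(3, 5): e=[104,24,17] → █
    (2,2)@(5, 5): e=[94,44,7] → █
    (3,2)@(7, 5): e=[84,64,-3] → ·
    (0,3)@(1, 7): e=[88,-2,59] → ·
    (1,3)@(3, 7): e=[78,18,49] → █
    (3,3)@(7, 7): e=[58,58,29] → █
    (4,3)@(9, 7): e=[48,78,19] → █
    (5,3)@(11, 7): e=[38,98,9] → █
    (6,3)@(13, 7): e=[28,118,-1] → ·
    (1,4)@(3, 9): e=[52,12,81] → █
    (6,4)@(13, 9): e=[2,112,31] → █
    (1,6)@(3, 13): e=[0,0,145] → █  [on edge]
  covered (18 px):
    · · · · · · · · · ·
    · · · · · · · · · ·
    █ █ █ · · · · · · ·
    · █ █ █ █ █ · · · ·
    · █ █ █ █ █ █ · · ·
    · █ █ █ · · · · · ·
    · █ · · · · · · · ·
    · · · · · · · · · ·
    · · · · · · · · · ·

Z-buffer (winner per pixel, '.' = empty):
  . . 1 1 1 . . . . .
  1 1 1 1 1 . . . . .
  2 2 2 1 0 0 . . . .
  . 2 2 2 2 2 . . . .
  . 2 2 2 2 2 2 . . .
  . 2 2 2 . . . . . .
  . 2 1 . . . . . . .
  . . 1 . . . . . . .
  . . 1 . . . . . . .

Result: 1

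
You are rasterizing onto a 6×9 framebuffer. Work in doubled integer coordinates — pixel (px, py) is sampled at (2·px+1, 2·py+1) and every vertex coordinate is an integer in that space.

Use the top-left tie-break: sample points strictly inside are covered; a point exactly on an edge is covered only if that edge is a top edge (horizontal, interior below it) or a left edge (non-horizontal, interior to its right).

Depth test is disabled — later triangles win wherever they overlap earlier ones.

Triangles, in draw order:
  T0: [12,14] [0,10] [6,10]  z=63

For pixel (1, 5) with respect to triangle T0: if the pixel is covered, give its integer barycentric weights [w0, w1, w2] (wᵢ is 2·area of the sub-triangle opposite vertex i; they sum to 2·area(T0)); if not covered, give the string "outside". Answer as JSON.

T0:
  2·area = 24
  edge (12, 14)→(0, 10): d=(-12,-4) top-left  bias=+0
  edge (0, 10)→(6, 10): d=(6,0) top-left  bias=+0
  edge (6, 10)→(12, 14): d=(6,4) right/bottom  bias=-1
    (1,5)@(3, 11): e=[0,6,18] → X  [on edge]
    (2,5)@(5, 11): e=[8,6,10] → X
    (3,5)@(7, 11): e=[16,6,2] → X
    (4,5)@(9, 11): e=[24,6,-6] → .
    (1,6)@(3, 13): e=[-24,18,30] → .
    (2,6)@(5, 13): e=[-16,18,22] → .
    (3,6)@(7, 13): e=[-8,18,14] → .
    (4,6)@(9, 13): e=[0,18,6] → X  [on edge]
    (5,6)@(11, 13): e=[8,18,-2] → .
    (4,7)@(9, 15): e=[-24,30,18] → .
  covered (4 px):
    . . . . . .
    . . . . . .
    . . . . . .
    . . . . . .
    . . . . . .
    . X X X . .
    . . . . X .
    . . . . . .
    . . . . . .

Answer: [6,18,0]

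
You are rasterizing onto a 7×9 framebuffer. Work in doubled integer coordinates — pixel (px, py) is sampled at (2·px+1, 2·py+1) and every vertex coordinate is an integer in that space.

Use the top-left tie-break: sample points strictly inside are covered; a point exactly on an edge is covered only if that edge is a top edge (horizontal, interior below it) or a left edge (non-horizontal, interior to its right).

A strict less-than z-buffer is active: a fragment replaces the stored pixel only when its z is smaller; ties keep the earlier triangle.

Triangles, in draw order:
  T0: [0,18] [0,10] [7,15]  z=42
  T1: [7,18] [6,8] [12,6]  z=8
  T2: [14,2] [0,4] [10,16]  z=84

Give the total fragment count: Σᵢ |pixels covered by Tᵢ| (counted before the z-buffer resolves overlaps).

T0:
  2·area = 56
  edge (0, 18)→(0, 10): d=(0,-8) top-left  bias=+0
  edge (0, 10)→(7, 15): d=(7,5) right/bottom  bias=-1
  edge (7, 15)→(0, 18): d=(-7,3) right/bottom  bias=-1
    (0,5)@(1, 11): e=[8,2,46] → X
    (1,5)@(3, 11): e=[24,-8,40] → .
    (0,6)@(1, 13): e=[8,16,32] → X
    (1,6)@(3, 13): e=[24,6,26] → X
    (2,6)@(5, 13): e=[40,-4,20] → .
    (0,7)@(1, 15): e=[8,30,18] → X
    (2,7)@(5, 15): e=[40,10,6] → X
    (3,7)@(7, 15): e=[56,0,0] → .  [on edge]
    (0,8)@(1, 17): e=[8,44,4] → X
    (1,8)@(3, 17): e=[24,34,-2] → .
    (2,8)@(5, 17): e=[40,24,-8] → .
  covered (7 px):
    . . . . . . .
    . . . . . . .
    . . . . . . .
    . . . . . . .
    . . . . . . .
    X . . . . . .
    X X . . . . .
    X X X . . . .
    X . . . . . .
T1:
  2·area = 62
  edge (7, 18)→(6, 8): d=(-1,-10) top-left  bias=+0
  edge (6, 8)→(12, 6): d=(6,-2) top-left  bias=+0
  edge (12, 6)→(7, 18): d=(-5,12) right/bottom  bias=-1
    (4,3)@(9, 7): e=[31,0,31] → X  [on edge]
    (5,3)@(11, 7): e=[51,4,7] → X
    (6,3)@(13, 7): e=[71,8,-17] → .
    (1,4)@(3, 9): e=[-31,0,93] → .  [on edge]
    (3,4)@(7, 9): e=[9,8,45] → X
    (5,4)@(11, 9): e=[49,16,-3] → .
    (3,5)@(7, 11): e=[7,20,35] → X
    (5,5)@(11, 11): e=[47,28,-13] → .
    (3,6)@(7, 13): e=[5,32,25] → X
    (5,6)@(11, 13): e=[45,40,-23] → .
    (3,7)@(7, 15): e=[3,44,15] → X
    (4,7)@(9, 15): e=[23,48,-9] → .
  covered (10 px):
    . . . . . . .
    . . . . . . .
    . . . . . . .
    . . . . X X .
    . . . X X . .
    . . . X X . .
    . . . X X . .
    . . . X . . .
    . . . X . . .
T2:
  2·area = 188  (B↔C swapped to make it positive)
  edge (14, 2)→(10, 16): d=(-4,14) right/bottom  bias=-1
  edge (10, 16)→(0, 4): d=(-10,-12) top-left  bias=+0
  edge (0, 4)→(14, 2): d=(14,-2) top-left  bias=+0
    (3,1)@(7, 3): e=[94,94,0] → X  [on edge]
    (4,1)@(9, 3): e=[66,118,4] → X
    (5,1)@(11, 3): e=[38,142,8] → X
    (6,1)@(13, 3): e=[10,166,12] → X
    (0,2)@(1, 5): e=[170,2,16] → X
    (1,2)@(3, 5): e=[142,26,20] → X
    (2,2)@(5, 5): e=[114,50,24] → X
    (0,3)@(1, 7): e=[162,-18,44] → .
    (1,3)@(3, 7): e=[134,6,48] → X
    (6,3)@(13, 7): e=[-6,126,68] → .
    (1,4)@(3, 9): e=[126,-14,76] → .
    (2,4)@(5, 9): e=[98,10,80] → X
  covered (24 px):
    . . . . . . .
    . . . X X X X
    X X X X X X X
    . X X X X X .
    . . X X X X .
    . . . X X X .
    . . . . X . .
    . . . . . . .
    . . . . . . .

Final: 41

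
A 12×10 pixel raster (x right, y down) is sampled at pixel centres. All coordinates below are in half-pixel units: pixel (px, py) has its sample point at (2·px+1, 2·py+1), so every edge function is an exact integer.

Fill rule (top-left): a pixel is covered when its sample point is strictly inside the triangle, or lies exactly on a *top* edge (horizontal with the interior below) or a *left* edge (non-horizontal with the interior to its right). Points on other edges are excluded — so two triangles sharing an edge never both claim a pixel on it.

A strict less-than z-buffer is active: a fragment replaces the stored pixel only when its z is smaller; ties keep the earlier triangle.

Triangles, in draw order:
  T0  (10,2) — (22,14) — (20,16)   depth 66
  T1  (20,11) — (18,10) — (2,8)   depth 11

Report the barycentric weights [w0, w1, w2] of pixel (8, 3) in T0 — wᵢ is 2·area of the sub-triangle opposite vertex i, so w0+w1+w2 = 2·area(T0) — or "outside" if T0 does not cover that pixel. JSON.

T0:
  2·area = 48
  edge (10, 2)→(22, 14): d=(12,12) right/bottom  bias=-1
  edge (22, 14)→(20, 16): d=(-2,2) right/bottom  bias=-1
  edge (20, 16)→(10, 2): d=(-10,-14) top-left  bias=+0
    (4,0)@(9, 1): e=[0,52,-4] → .  [on edge]
    (5,1)@(11, 3): e=[0,44,4] → .  [on edge]
    (6,2)@(13, 5): e=[0,36,12] → .  [on edge]
    (7,3)@(15, 7): e=[0,28,20] → .  [on edge]
    (7,4)@(15, 9): e=[24,24,0] → X  [on edge]
    (8,4)@(17, 9): e=[0,20,28] → .  [on edge]
    (7,5)@(15, 11): e=[48,20,-20] → .
    (8,5)@(17, 11): e=[24,16,8] → X
    (9,5)@(19, 11): e=[0,12,36] → .  [on edge]
    (8,6)@(17, 13): e=[48,12,-12] → .
    (9,6)@(19, 13): e=[24,8,16] → X
    (10,6)@(21, 13): e=[0,4,44] → .  [on edge]
    (11,6)@(23, 13): e=[-24,0,72] → .  [on edge]
    (10,7)@(21, 15): e=[24,0,24] → .  [on edge]
    (11,7)@(23, 15): e=[0,-4,52] → .  [on edge]
    (9,8)@(19, 17): e=[72,0,-24] → .  [on edge]
    (8,9)@(17, 19): e=[120,0,-72] → .  [on edge]
  covered (3 px):
    . . . . . . . . . . . .
    . . . . . . . . . . . .
    . . . . . . . . . . . .
    . . . . . . . . . . . .
    . . . . . . . X . . . .
    . . . . . . . . X . . .
    . . . . . . . . . X . .
    . . . . . . . . . . . .
    . . . . . . . . . . . .
    . . . . . . . . . . . .
T1:
  2·area = 12  (B↔C swapped to make it positive)
  edge (20, 11)→(2, 8): d=(-18,-3) top-left  bias=+0
  edge (2, 8)→(18, 10): d=(16,2) right/bottom  bias=-1
  edge (18, 10)→(20, 11): d=(2,1) right/bottom  bias=-1
    (4,4)@(9, 9): e=[3,2,7] → X
    (5,4)@(11, 9): e=[9,-2,5] → .
    (4,5)@(9, 11): e=[-33,34,11] → .
  covered (1 px):
    . . . . . . . . . . . .
    . . . . . . . . . . . .
    . . . . . . . . . . . .
    . . . . . . . . . . . .
    . . . . X . . . . . . .
    . . . . . . . . . . . .
    . . . . . . . . . . . .
    . . . . . . . . . . . .
    . . . . . . . . . . . .
    . . . . . . . . . . . .

Result: "outside"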